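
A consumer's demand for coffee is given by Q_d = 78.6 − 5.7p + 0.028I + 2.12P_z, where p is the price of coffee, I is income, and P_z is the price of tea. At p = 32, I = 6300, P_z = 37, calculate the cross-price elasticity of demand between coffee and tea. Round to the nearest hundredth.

At the given point, Q_d = 78.6 − 5.7(32) + 0.028(6300) + 2.12(37) = 78.6 − 182.4 + 176.4 + 78.44 = 151.04.
∂Q_d/∂P_z = +2.12, so E_xy = 2.12·(37/151.04) ≈ 0.52.
E_xy > 0: the goods are substitutes.

0.52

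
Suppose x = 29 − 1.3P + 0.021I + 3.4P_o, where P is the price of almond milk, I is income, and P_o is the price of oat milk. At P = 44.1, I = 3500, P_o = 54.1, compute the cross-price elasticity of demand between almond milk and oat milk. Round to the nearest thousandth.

0.803

At the given point, x = 29 − 1.3(44.1) + 0.021(3500) + 3.4(54.1) = 29 − 57.33 + 73.5 + 183.94 = 229.11.
∂x/∂P_o = +3.4, so E_xy = 3.4·(54.1/229.11) ≈ 0.803.
E_xy > 0: the goods are substitutes.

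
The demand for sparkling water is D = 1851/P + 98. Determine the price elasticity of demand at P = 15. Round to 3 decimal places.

At P = 15, D = 221.4.
dD/dP = −1851/P² = −8.2267.
Point elasticity E = (dD/dP)·(P/D) = -8.2267 × 15/221.4 ≈ -0.557.
|E| < 1, so demand is inelastic at this price.

-0.557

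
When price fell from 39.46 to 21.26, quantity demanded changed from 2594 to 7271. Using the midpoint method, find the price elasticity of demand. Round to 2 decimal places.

%ΔQ = (7271 − 2594)/[(2594 + 7271)/2] = 4677/4932.5 ≈ 0.9482.
%ΔP = (21.26 − 39.46)/[(39.46 + 21.26)/2] = -18.2/30.36 ≈ -0.5995.
Arc elasticity E = %ΔQ/%ΔP ≈ 0.9482/-0.5995 ≈ -1.58.
|E| > 1: demand is elastic over this range.

-1.58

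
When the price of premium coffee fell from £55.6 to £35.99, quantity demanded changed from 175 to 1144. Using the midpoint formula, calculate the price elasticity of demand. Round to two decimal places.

%ΔQ = (1144 − 175)/[(175 + 1144)/2] = 969/659.5 ≈ 1.4693.
%Δp = (35.99 − 55.6)/[(55.6 + 35.99)/2] = -19.61/45.795 ≈ -0.4282.
Arc elasticity E = %ΔQ/%Δp ≈ 1.4693/-0.4282 ≈ -3.43.
|E| > 1: demand is elastic over this range.

-3.43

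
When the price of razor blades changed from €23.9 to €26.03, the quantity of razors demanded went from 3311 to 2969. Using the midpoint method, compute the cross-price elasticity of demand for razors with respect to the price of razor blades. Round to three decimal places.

%ΔQ_x = (2969 − 3311)/[(3311+2969)/2] = -342/3140 ≈ -0.1089.
%ΔP_y = (26.03 − 23.9)/[(23.9+26.03)/2] ≈ 0.0853.
E_xy = -0.1089/0.0853 ≈ -1.277.
E_xy < 0, so razors and razor blades are complements.

-1.277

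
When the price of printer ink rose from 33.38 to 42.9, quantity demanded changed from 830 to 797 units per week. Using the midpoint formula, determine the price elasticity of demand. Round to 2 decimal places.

-0.16

%ΔQ = (797 − 830)/[(830 + 797)/2] = -33/813.5 ≈ -0.0406.
%ΔP = (42.9 − 33.38)/[(33.38 + 42.9)/2] = 9.52/38.14 ≈ 0.2496.
Arc elasticity E = %ΔQ/%ΔP ≈ -0.0406/0.2496 ≈ -0.16.
|E| < 1: demand is inelastic over this range.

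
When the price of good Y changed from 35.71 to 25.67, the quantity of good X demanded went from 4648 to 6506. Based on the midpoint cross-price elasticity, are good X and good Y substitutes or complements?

%ΔQ_x = (6506 − 4648)/[(4648+6506)/2] = 1858/5577 ≈ 0.3332.
%ΔP_y = (25.67 − 35.71)/[(35.71+25.67)/2] ≈ -0.3271.
E_xy = 0.3332/-0.3271 ≈ -1.018.
E_xy < 0, so the goods are complements.

complements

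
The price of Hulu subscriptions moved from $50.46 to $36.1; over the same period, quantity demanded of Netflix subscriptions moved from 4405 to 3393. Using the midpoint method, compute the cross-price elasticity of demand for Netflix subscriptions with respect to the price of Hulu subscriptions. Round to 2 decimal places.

%ΔQ_x = (3393 − 4405)/[(4405+3393)/2] = -1012/3899 ≈ -0.2596.
%ΔP_y = (36.1 − 50.46)/[(50.46+36.1)/2] ≈ -0.3318.
E_xy = -0.2596/-0.3318 ≈ 0.78.
E_xy > 0, so Netflix subscriptions and Hulu subscriptions are substitutes.

0.78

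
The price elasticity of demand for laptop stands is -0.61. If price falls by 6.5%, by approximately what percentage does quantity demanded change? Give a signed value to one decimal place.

%ΔQ ≈ E × %ΔP = (-0.61) × (-6.5%) ≈ 4.0%.

4.0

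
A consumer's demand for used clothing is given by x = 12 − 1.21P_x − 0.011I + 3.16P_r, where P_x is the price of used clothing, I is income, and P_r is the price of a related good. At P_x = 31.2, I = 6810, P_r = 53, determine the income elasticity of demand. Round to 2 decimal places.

-1.12

x = 12 − 1.21(31.2) − 0.011(6810) + 3.16(53) = 12 − 37.752 − 74.91 + 167.48 = 66.818.
∂x/∂I = −0.011, so E_I = -0.011·(6810/66.818) ≈ -1.12.
E_I < 0: inferior good.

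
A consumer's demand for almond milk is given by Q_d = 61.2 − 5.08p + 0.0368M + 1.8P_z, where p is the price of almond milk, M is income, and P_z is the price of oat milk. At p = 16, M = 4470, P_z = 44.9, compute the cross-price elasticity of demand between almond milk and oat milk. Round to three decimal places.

0.359

Evaluating quantity at (p, M, P_z) gives Q_d = 61.2 − 5.08(16) + 0.0368(4470) + 1.8(44.9) = 61.2 − 81.28 + 164.496 + 80.82 = 225.236.
∂Q_d/∂P_z = +1.8, so E_xy = 1.8·(44.9/225.236) ≈ 0.359.
E_xy > 0: the goods are substitutes.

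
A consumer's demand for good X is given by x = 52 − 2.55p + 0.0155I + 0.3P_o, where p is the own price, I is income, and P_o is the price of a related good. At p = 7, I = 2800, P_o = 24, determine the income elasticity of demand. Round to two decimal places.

0.51

x = 52 − 2.55(7) + 0.0155(2800) + 0.3(24) = 52 − 17.85 + 43.4 + 7.2 = 84.75.
∂x/∂I = +0.0155, so E_I = 0.0155·(2800/84.75) ≈ 0.51.
E_I ∈ (0,1): normal good (necessity).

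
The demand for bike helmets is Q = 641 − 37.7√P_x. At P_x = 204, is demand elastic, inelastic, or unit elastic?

elastic

At P_x = 204, Q = 102.5363.
dQ/dP_x = −37.7/(2√P_x) = −37.7/(2·14.2829).
Point elasticity E = (dQ/dP_x)·(P_x/Q) = -1.3198 × 204/102.5363 ≈ -2.626.
|E| ≈ 2.626 > 1, so demand is elastic.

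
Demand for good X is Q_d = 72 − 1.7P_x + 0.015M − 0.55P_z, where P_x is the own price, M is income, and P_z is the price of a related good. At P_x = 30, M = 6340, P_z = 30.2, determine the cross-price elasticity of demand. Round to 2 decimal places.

-0.17

Q_d = 72 − 1.7(30) + 0.015(6340) − 0.55(30.2) = 72 − 51 + 95.1 − 16.61 = 99.49.
∂Q_d/∂P_z = −0.55, so E_xy = -0.55·(30.2/99.49) ≈ -0.17.
E_xy < 0: the goods are complements.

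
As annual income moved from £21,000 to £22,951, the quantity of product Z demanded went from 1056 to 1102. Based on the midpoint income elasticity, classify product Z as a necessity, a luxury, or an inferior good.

%ΔQ = (1102 − 1056)/[(1056+1102)/2] = 46/1079 ≈ 0.0426.
%ΔM = (22,951 − 21,000)/[(21,000+22,951)/2] = 1951/21975.5 ≈ 0.0888.
E_I = %ΔQ/%ΔM ≈ 0.480.
E_I ∈ (0,1): normal good (necessity).

necessity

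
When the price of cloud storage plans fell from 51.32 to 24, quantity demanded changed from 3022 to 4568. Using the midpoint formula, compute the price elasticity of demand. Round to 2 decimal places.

%ΔQ = (4568 − 3022)/[(3022 + 4568)/2] = 1546/3795 ≈ 0.4074.
%ΔP = (24 − 51.32)/[(51.32 + 24)/2] = -27.32/37.66 ≈ -0.7254.
Arc elasticity E = %ΔQ/%ΔP ≈ 0.4074/-0.7254 ≈ -0.56.
|E| < 1: demand is inelastic over this range.

-0.56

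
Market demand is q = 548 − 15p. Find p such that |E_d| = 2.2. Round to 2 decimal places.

Set −bp/(a − bp) = −2.2 ⇒ bp = 2.2(a − bp) ⇒ bp(1+2.2) = 2.2·a.
p = 2.2·548/(15·3.2) ≈ 25.12.

25.12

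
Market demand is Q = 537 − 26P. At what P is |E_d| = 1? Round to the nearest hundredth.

10.33

For linear demand Q = a − bP, E = −bP/(a − bP). |E| = 1 ⇒ bP = a − bP ⇒ P = a/(2b).
P = 537/(2·26) ≈ 10.33.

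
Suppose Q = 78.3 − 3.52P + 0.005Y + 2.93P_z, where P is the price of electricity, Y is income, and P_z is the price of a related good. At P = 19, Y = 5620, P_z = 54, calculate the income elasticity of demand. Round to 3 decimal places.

0.142

First evaluate Q: 78.3 − 3.52(19) + 0.005(5620) + 2.93(54) = 78.3 − 66.88 + 28.1 + 158.22 = 197.74.
∂Q/∂Y = +0.005, so E_I = 0.005·(5620/197.74) ≈ 0.142.
E_I ∈ (0,1): normal good (necessity).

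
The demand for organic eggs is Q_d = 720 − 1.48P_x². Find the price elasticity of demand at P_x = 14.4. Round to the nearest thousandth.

-1.486

At P_x = 14.4, Q_d = 413.1072.
dQ_d/dP_x = −2·1.48·P_x = −42.624.
Point elasticity E = (dQ_d/dP_x)·(P_x/Q_d) = -42.624 × 14.4/413.1072 ≈ -1.486.
|E| > 1, so demand is elastic at this price.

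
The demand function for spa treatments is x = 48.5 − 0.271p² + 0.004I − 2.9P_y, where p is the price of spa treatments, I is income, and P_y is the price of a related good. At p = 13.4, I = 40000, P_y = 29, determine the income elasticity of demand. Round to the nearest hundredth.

x = 48.5 − 0.271(13.4)² + 0.004(40000) − 2.9(29) = 48.5 − 48.6608 + 160 − 84.1 = 75.7392.
∂x/∂I = +0.004, so E_I = 0.004·(40000/75.7392) ≈ 2.11.
E_I > 1: normal good (luxury).

2.11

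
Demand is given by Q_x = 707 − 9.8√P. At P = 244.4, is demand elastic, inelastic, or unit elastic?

inelastic

At P = 244.4, Q_x = 553.7937.
dQ_x/dP = −9.8/(2√P) = −9.8/(2·15.6333).
Point elasticity E = (dQ_x/dP)·(P/Q_x) = -0.3134 × 244.4/553.7937 ≈ -0.138.
|E| ≈ 0.138 < 1, so demand is inelastic.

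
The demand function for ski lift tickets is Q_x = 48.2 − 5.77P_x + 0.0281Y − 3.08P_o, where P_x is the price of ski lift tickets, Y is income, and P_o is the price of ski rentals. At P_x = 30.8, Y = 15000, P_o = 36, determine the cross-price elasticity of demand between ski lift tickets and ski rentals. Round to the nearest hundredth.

Q_x = 48.2 − 5.77(30.8) + 0.0281(15000) − 3.08(36) = 48.2 − 177.716 + 421.5 − 110.88 = 181.104.
∂Q_x/∂P_o = −3.08, so E_xy = -3.08·(36/181.104) ≈ -0.61.
E_xy < 0: the goods are complements.

-0.61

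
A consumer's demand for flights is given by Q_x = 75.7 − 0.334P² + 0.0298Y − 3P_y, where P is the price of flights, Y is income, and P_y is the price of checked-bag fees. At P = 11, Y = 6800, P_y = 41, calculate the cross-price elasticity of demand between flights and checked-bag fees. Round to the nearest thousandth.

Q_x = 75.7 − 0.334(11)² + 0.0298(6800) − 3(41) = 75.7 − 40.414 + 202.64 − 123 = 114.926.
∂Q_x/∂P_y = −3, so E_xy = -3·(41/114.926) ≈ -1.070.
E_xy < 0: the goods are complements.

-1.070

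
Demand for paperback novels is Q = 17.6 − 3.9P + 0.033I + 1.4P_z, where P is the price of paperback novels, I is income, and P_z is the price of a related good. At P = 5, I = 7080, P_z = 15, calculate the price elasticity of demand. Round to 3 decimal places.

-0.077

Substituting, Q = 17.6 − 3.9(5) + 0.033(7080) + 1.4(15) = 17.6 − 19.5 + 233.64 + 21 = 252.74.
∂Q/∂P = −3.9, so E_p = (−3.9)·(5/252.74) ≈ -0.077.
|E_p| < 1: demand is inelastic.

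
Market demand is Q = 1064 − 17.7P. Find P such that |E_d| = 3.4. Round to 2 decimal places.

46.45

Set −bP/(a − bP) = −3.4 ⇒ bP = 3.4(a − bP) ⇒ bP(1+3.4) = 3.4·a.
P = 3.4·1064/(17.7·4.4) ≈ 46.45.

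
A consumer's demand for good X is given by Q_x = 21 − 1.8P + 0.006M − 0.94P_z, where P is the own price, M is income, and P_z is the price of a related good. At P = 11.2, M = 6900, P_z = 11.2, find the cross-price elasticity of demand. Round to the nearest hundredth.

-0.33

First evaluate Q_x: 21 − 1.8(11.2) + 0.006(6900) − 0.94(11.2) = 21 − 20.16 + 41.4 − 10.528 = 31.712.
∂Q_x/∂P_z = −0.94, so E_xy = -0.94·(11.2/31.712) ≈ -0.33.
E_xy < 0: the goods are complements.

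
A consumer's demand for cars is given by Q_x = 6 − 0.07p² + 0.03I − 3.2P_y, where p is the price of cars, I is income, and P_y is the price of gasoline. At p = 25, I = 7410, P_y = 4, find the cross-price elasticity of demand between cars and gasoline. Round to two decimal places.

Q_x = 6 − 0.07(25)² + 0.03(7410) − 3.2(4) = 6 − 43.75 + 222.3 − 12.8 = 171.75.
∂Q_x/∂P_y = −3.2, so E_xy = -3.2·(4/171.75) ≈ -0.07.
E_xy < 0: the goods are complements.

-0.07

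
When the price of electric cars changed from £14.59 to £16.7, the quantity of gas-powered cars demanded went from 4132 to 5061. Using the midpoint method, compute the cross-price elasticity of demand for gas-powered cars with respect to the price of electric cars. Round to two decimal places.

%ΔQ_x = (5061 − 4132)/[(4132+5061)/2] = 929/4596.5 ≈ 0.2021.
%ΔP_y = (16.7 − 14.59)/[(14.59+16.7)/2] ≈ 0.1349.
E_xy = 0.2021/0.1349 ≈ 1.50.
E_xy > 0, so gas-powered cars and electric cars are substitutes.

1.50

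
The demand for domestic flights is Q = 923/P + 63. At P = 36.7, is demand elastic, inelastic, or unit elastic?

At P = 36.7, Q = 88.1499.
dQ/dP = −923/P² = −0.6853.
Point elasticity E = (dQ/dP)·(P/Q) = -0.6853 × 36.7/88.1499 ≈ -0.285.
|E| ≈ 0.285 < 1, so demand is inelastic.

inelastic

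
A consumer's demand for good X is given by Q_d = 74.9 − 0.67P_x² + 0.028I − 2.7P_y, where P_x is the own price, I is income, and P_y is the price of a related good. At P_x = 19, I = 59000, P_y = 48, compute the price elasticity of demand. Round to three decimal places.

-0.357

First evaluate Q_d: 74.9 − 0.67(19)² + 0.028(59000) − 2.7(48) = 74.9 − 241.87 + 1652 − 129.6 = 1355.43.
∂Q_d/∂P_x = −2·0.67·P_x = -25.46, so E_p = -25.46·(19/1355.43) ≈ -0.357.
|E_p| < 1: demand is inelastic.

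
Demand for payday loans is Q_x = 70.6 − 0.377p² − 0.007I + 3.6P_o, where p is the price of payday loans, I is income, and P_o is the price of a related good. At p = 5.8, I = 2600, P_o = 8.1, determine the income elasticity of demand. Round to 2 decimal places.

Evaluating quantity at (p, I, P_o) gives Q_x = 70.6 − 0.377(5.8)² − 0.007(2600) + 3.6(8.1) = 70.6 − 12.6823 − 18.2 + 29.16 = 68.8777.
∂Q_x/∂I = −0.007, so E_I = -0.007·(2600/68.8777) ≈ -0.26.
E_I < 0: inferior good.

-0.26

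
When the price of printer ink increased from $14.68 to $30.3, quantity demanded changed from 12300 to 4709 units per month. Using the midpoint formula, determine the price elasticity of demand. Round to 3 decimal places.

%ΔQ = (4709 − 12300)/[(12300 + 4709)/2] = -7591/8504.5 ≈ -0.8926.
%ΔP = (30.3 − 14.68)/[(14.68 + 30.3)/2] = 15.62/22.49 ≈ 0.6945.
Arc elasticity E = %ΔQ/%ΔP ≈ -0.8926/0.6945 ≈ -1.285.
|E| > 1: demand is elastic over this range.

-1.285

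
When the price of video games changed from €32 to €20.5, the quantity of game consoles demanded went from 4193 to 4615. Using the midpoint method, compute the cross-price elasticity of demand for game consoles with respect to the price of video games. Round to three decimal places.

%ΔQ_x = (4615 − 4193)/[(4193+4615)/2] = 422/4404 ≈ 0.0958.
%ΔP_y = (20.5 − 32)/[(32+20.5)/2] ≈ -0.4381.
E_xy = 0.0958/-0.4381 ≈ -0.219.
E_xy < 0, so game consoles and video games are complements.

-0.219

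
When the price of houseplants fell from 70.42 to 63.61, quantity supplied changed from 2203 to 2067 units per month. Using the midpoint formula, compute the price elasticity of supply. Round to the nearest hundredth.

0.63

%ΔQ = (2067 − 2203)/[(2203 + 2067)/2] = -136/2135 ≈ -0.0637.
%Δp = (63.61 − 70.42)/[(70.42 + 63.61)/2] = -6.81/67.015 ≈ -0.1016.
Arc elasticity E = %ΔQ/%Δp ≈ -0.0637/-0.1016 ≈ 0.63.
|E| < 1: supply is inelastic over this range.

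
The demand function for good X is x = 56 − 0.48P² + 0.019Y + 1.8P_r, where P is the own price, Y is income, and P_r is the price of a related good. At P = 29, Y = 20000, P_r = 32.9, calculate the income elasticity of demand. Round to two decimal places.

Evaluating quantity at (P, Y, P_r) gives x = 56 − 0.48(29)² + 0.019(20000) + 1.8(32.9) = 56 − 403.68 + 380 + 59.22 = 91.54.
∂x/∂Y = +0.019, so E_I = 0.019·(20000/91.54) ≈ 4.15.
E_I > 1: normal good (luxury).

4.15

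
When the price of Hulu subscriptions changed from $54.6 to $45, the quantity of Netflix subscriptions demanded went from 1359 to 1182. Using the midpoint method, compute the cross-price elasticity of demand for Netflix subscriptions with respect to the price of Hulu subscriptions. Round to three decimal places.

0.723

%ΔQ_x = (1182 − 1359)/[(1359+1182)/2] = -177/1270.5 ≈ -0.1393.
%ΔP_y = (45 − 54.6)/[(54.6+45)/2] ≈ -0.1928.
E_xy = -0.1393/-0.1928 ≈ 0.723.
E_xy > 0, so Netflix subscriptions and Hulu subscriptions are substitutes.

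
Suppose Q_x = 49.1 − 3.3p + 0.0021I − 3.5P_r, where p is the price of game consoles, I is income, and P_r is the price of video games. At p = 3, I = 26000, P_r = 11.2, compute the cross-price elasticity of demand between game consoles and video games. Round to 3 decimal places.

-0.718

Q_x = 49.1 − 3.3(3) + 0.0021(26000) − 3.5(11.2) = 49.1 − 9.9 + 54.6 − 39.2 = 54.6.
∂Q_x/∂P_r = −3.5, so E_xy = -3.5·(11.2/54.6) ≈ -0.718.
E_xy < 0: the goods are complements.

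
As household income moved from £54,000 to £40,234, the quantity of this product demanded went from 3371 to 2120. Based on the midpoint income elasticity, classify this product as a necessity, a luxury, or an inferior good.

%ΔQ = (2120 − 3371)/[(3371+2120)/2] = -1251/2745.5 ≈ -0.4557.
%ΔM = (40,234 − 54,000)/[(54,000+40,234)/2] = -13766/47117 ≈ -0.2922.
E_I = %ΔQ/%ΔM ≈ 1.560.
E_I > 1: normal good (luxury).

luxury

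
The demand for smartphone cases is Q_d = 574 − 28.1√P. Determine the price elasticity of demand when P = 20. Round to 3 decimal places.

-0.140

At P = 20, Q_d = 448.333.
dQ_d/dP = −28.1/(2√P) = −28.1/(2·4.4721).
Point elasticity E = (dQ_d/dP)·(P/Q_d) = -3.1417 × 20/448.333 ≈ -0.140.
|E| < 1, so demand is inelastic at this price.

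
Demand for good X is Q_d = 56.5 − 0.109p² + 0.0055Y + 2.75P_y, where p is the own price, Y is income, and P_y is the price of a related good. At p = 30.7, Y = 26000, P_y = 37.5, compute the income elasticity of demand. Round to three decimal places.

0.715

Substituting, Q_d = 56.5 − 0.109(30.7)² + 0.0055(26000) + 2.75(37.5) = 56.5 − 102.7314 + 143 + 103.125 = 199.8936.
∂Q_d/∂Y = +0.0055, so E_I = 0.0055·(26000/199.8936) ≈ 0.715.
E_I ∈ (0,1): normal good (necessity).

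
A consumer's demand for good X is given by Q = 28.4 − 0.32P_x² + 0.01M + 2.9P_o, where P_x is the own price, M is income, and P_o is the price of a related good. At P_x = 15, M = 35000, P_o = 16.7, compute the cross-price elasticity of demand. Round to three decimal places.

0.136

Substituting, Q = 28.4 − 0.32(15)² + 0.01(35000) + 2.9(16.7) = 28.4 − 72 + 350 + 48.43 = 354.83.
∂Q/∂P_o = +2.9, so E_xy = 2.9·(16.7/354.83) ≈ 0.136.
E_xy > 0: the goods are substitutes.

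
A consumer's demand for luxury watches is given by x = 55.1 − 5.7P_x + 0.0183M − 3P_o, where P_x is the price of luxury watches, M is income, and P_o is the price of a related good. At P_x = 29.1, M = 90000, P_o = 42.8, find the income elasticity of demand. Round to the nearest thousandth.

1.170

Evaluating quantity at (P_x, M, P_o) gives x = 55.1 − 5.7(29.1) + 0.0183(90000) − 3(42.8) = 55.1 − 165.87 + 1647 − 128.4 = 1407.83.
∂x/∂M = +0.0183, so E_I = 0.0183·(90000/1407.83) ≈ 1.170.
E_I > 1: normal good (luxury).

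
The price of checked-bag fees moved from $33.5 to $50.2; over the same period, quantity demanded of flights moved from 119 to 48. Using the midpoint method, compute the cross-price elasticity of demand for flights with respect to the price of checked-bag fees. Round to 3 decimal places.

-2.131

%ΔQ_x = (48 − 119)/[(119+48)/2] = -71/83.5 ≈ -0.8503.
%ΔP_y = (50.2 − 33.5)/[(33.5+50.2)/2] ≈ 0.3990.
E_xy = -0.8503/0.3990 ≈ -2.131.
E_xy < 0, so flights and checked-bag fees are complements.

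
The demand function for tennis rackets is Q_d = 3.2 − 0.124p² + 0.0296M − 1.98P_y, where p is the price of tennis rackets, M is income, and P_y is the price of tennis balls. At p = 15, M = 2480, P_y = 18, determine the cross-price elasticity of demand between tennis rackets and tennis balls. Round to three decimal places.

-2.727

Evaluating quantity at (p, M, P_y) gives Q_d = 3.2 − 0.124(15)² + 0.0296(2480) − 1.98(18) = 3.2 − 27.9 + 73.408 − 35.64 = 13.068.
∂Q_d/∂P_y = −1.98, so E_xy = -1.98·(18/13.068) ≈ -2.727.
E_xy < 0: the goods are complements.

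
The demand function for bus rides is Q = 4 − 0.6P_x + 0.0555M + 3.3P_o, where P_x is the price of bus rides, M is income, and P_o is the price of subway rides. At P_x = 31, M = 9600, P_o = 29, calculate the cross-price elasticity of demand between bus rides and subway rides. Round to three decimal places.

0.156

Substituting, Q = 4 − 0.6(31) + 0.0555(9600) + 3.3(29) = 4 − 18.6 + 532.8 + 95.7 = 613.9.
∂Q/∂P_o = +3.3, so E_xy = 3.3·(29/613.9) ≈ 0.156.
E_xy > 0: the goods are substitutes.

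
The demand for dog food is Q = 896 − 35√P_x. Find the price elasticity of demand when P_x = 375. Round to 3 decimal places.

At P_x = 375, Q = 218.2279.
dQ/dP_x = −35/(2√P_x) = −35/(2·19.3649).
Point elasticity E = (dQ/dP_x)·(P_x/Q) = -0.9037 × 375/218.2279 ≈ -1.553.
|E| > 1, so demand is elastic at this price.

-1.553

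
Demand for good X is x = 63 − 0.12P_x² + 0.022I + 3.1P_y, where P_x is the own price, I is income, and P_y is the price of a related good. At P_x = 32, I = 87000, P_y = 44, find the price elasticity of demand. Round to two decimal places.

At the given point, x = 63 − 0.12(32)² + 0.022(87000) + 3.1(44) = 63 − 122.88 + 1914 + 136.4 = 1990.52.
∂x/∂P_x = −2·0.12·P_x = -7.68, so E_p = -7.68·(32/1990.52) ≈ -0.12.
|E_p| < 1: demand is inelastic.

-0.12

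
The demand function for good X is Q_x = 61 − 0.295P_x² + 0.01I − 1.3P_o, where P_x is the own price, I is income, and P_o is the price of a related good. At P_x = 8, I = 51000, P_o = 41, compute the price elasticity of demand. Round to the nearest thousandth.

-0.076

At the given point, Q_x = 61 − 0.295(8)² + 0.01(51000) − 1.3(41) = 61 − 18.88 + 510 − 53.3 = 498.82.
∂Q_x/∂P_x = −2·0.295·P_x = -4.72, so E_p = -4.72·(8/498.82) ≈ -0.076.
|E_p| < 1: demand is inelastic.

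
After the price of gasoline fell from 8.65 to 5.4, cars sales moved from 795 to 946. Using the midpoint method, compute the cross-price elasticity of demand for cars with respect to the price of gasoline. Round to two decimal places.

%ΔQ_x = (946 − 795)/[(795+946)/2] = 151/870.5 ≈ 0.1735.
%ΔP_y = (5.4 − 8.65)/[(8.65+5.4)/2] ≈ -0.4626.
E_xy = 0.1735/-0.4626 ≈ -0.37.
E_xy < 0, so cars and gasoline are complements.

-0.37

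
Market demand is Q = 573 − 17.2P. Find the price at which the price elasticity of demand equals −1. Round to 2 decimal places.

16.66

For linear demand Q = a − bP, E = −bP/(a − bP). |E| = 1 ⇒ bP = a − bP ⇒ P = a/(2b).
P = 573/(2·17.2) ≈ 16.66.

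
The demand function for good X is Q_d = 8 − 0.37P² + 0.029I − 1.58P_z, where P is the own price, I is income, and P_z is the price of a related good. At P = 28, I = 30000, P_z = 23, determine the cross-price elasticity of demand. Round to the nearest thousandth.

-0.066

Q_d = 8 − 0.37(28)² + 0.029(30000) − 1.58(23) = 8 − 290.08 + 870 − 36.34 = 551.58.
∂Q_d/∂P_z = −1.58, so E_xy = -1.58·(23/551.58) ≈ -0.066.
E_xy < 0: the goods are complements.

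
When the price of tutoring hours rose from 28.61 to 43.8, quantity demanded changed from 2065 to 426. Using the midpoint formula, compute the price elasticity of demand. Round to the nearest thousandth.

%ΔQ = (426 − 2065)/[(2065 + 426)/2] = -1639/1245.5 ≈ -1.3159.
%Δp = (43.8 − 28.61)/[(28.61 + 43.8)/2] = 15.19/36.205 ≈ 0.4196.
Arc elasticity E = %ΔQ/%Δp ≈ -1.3159/0.4196 ≈ -3.137.
|E| > 1: demand is elastic over this range.

-3.137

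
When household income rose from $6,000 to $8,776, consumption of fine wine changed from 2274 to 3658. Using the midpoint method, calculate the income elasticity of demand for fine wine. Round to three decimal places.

%ΔQ = (3658 − 2274)/[(2274+3658)/2] = 1384/2966 ≈ 0.4666.
%ΔI = (8,776 − 6,000)/[(6,000+8,776)/2] = 2776/7388 ≈ 0.3757.
E_I = %ΔQ/%ΔI ≈ 1.242.
E_I > 1: normal good (luxury).

1.242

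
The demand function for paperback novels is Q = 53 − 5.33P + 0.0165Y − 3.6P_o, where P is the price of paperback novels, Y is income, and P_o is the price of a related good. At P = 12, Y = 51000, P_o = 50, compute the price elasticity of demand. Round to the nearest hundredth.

Substituting, Q = 53 − 5.33(12) + 0.0165(51000) − 3.6(50) = 53 − 63.96 + 841.5 − 180 = 650.54.
∂Q/∂P = −5.33, so E_p = (−5.33)·(12/650.54) ≈ -0.10.
|E_p| < 1: demand is inelastic.

-0.10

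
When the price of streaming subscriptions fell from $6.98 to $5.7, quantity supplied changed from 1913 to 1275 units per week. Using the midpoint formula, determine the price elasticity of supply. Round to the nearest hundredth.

%Δq = (1275 − 1913)/[(1913 + 1275)/2] = -638/1594 ≈ -0.4003.
%ΔP = (5.7 − 6.98)/[(6.98 + 5.7)/2] = -1.28/6.34 ≈ -0.2019.
Arc elasticity E = %Δq/%ΔP ≈ -0.4003/-0.2019 ≈ 1.98.
|E| > 1: supply is elastic over this range.

1.98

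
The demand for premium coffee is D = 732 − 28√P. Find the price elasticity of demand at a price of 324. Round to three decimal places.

-1.105

At P = 324, D = 228.
dD/dP = −28/(2√P) = −28/(2·18).
Point elasticity E = (dD/dP)·(P/D) = -0.7778 × 324/228 ≈ -1.105.
|E| > 1, so demand is elastic at this price.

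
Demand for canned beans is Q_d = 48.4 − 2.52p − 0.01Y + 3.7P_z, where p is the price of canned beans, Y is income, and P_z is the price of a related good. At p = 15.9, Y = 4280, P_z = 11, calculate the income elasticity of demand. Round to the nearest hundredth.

-6.87

First evaluate Q_d: 48.4 − 2.52(15.9) − 0.01(4280) + 3.7(11) = 48.4 − 40.068 − 42.8 + 40.7 = 6.232.
∂Q_d/∂Y = −0.01, so E_I = -0.01·(4280/6.232) ≈ -6.87.
E_I < 0: inferior good.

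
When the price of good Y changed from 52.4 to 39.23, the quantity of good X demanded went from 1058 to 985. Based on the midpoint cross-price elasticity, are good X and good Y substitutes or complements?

%ΔQ_x = (985 − 1058)/[(1058+985)/2] = -73/1021.5 ≈ -0.0715.
%ΔP_y = (39.23 − 52.4)/[(52.4+39.23)/2] ≈ -0.2875.
E_xy = -0.0715/-0.2875 ≈ 0.249.
E_xy > 0, so the goods are substitutes.

substitutes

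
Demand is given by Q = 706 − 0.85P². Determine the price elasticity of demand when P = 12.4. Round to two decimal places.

At P = 12.4, Q = 575.304.
dQ/dP = −2·0.85·P = −21.08.
Point elasticity E = (dQ/dP)·(P/Q) = -21.08 × 12.4/575.304 ≈ -0.45.
|E| < 1, so demand is inelastic at this price.

-0.45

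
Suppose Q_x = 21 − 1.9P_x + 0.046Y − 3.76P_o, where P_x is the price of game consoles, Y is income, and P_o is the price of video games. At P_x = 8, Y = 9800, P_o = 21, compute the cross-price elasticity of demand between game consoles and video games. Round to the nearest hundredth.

First evaluate Q_x: 21 − 1.9(8) + 0.046(9800) − 3.76(21) = 21 − 15.2 + 450.8 − 78.96 = 377.64.
∂Q_x/∂P_o = −3.76, so E_xy = -3.76·(21/377.64) ≈ -0.21.
E_xy < 0: the goods are complements.

-0.21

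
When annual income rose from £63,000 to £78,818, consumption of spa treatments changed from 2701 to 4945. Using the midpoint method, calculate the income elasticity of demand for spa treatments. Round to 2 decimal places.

2.63

%ΔQ = (4945 − 2701)/[(2701+4945)/2] = 2244/3823 ≈ 0.5870.
%ΔM = (78,818 − 63,000)/[(63,000+78,818)/2] = 15818/70909 ≈ 0.2231.
E_I = %ΔQ/%ΔM ≈ 2.63.
E_I > 1: normal good (luxury).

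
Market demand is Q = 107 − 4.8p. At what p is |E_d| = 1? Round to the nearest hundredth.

For linear demand Q = a − bp, E = −bp/(a − bp). |E| = 1 ⇒ bp = a − bp ⇒ p = a/(2b).
p = 107/(2·4.8) ≈ 11.15.

11.15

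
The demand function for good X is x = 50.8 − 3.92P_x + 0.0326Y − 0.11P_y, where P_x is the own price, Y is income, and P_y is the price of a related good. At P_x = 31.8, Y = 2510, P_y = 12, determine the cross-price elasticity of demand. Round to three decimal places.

-0.198

x = 50.8 − 3.92(31.8) + 0.0326(2510) − 0.11(12) = 50.8 − 124.656 + 81.826 − 1.32 = 6.65.
∂x/∂P_y = −0.11, so E_xy = -0.11·(12/6.65) ≈ -0.198.
E_xy < 0: the goods are complements.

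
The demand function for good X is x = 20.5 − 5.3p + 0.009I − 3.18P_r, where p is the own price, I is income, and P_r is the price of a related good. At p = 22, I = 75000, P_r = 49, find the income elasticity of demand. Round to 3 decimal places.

1.595

Substituting, x = 20.5 − 5.3(22) + 0.009(75000) − 3.18(49) = 20.5 − 116.6 + 675 − 155.82 = 423.08.
∂x/∂I = +0.009, so E_I = 0.009·(75000/423.08) ≈ 1.595.
E_I > 1: normal good (luxury).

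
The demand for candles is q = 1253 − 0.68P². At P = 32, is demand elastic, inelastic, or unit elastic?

elastic

At P = 32, q = 556.68.
dq/dP = −2·0.68·P = −43.52.
Point elasticity E = (dq/dP)·(P/q) = -43.52 × 32/556.68 ≈ -2.502.
|E| ≈ 2.502 > 1, so demand is elastic.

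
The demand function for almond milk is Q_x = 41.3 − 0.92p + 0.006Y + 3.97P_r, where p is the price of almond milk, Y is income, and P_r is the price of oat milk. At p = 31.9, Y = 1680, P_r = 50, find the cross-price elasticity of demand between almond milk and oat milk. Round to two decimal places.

0.90

Evaluating quantity at (p, Y, P_r) gives Q_x = 41.3 − 0.92(31.9) + 0.006(1680) + 3.97(50) = 41.3 − 29.348 + 10.08 + 198.5 = 220.532.
∂Q_x/∂P_r = +3.97, so E_xy = 3.97·(50/220.532) ≈ 0.90.
E_xy > 0: the goods are substitutes.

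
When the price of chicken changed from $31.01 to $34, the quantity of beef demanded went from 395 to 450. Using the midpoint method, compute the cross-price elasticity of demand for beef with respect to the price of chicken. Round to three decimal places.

1.415

%ΔQ_x = (450 − 395)/[(395+450)/2] = 55/422.5 ≈ 0.1302.
%ΔP_y = (34 − 31.01)/[(31.01+34)/2] ≈ 0.0920.
E_xy = 0.1302/0.0920 ≈ 1.415.
E_xy > 0, so beef and chicken are substitutes.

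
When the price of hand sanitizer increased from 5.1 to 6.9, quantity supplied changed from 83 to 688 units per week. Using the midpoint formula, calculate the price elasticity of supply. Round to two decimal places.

%ΔQ = (688 − 83)/[(83 + 688)/2] = 605/385.5 ≈ 1.5694.
%Δp = (6.9 − 5.1)/[(5.1 + 6.9)/2] = 1.8/6 ≈ 0.3000.
Arc elasticity E = %ΔQ/%Δp ≈ 1.5694/0.3000 ≈ 5.23.
|E| > 1: supply is elastic over this range.

5.23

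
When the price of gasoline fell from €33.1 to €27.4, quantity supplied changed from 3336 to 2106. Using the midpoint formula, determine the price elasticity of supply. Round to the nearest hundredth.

2.40

%Δq = (2106 − 3336)/[(3336 + 2106)/2] = -1230/2721 ≈ -0.4520.
%Δp = (27.4 − 33.1)/[(33.1 + 27.4)/2] = -5.7/30.25 ≈ -0.1884.
Arc elasticity E = %Δq/%Δp ≈ -0.4520/-0.1884 ≈ 2.40.
|E| > 1: supply is elastic over this range.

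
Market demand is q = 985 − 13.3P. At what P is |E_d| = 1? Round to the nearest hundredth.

37.03

For linear demand q = a − bP, E = −bP/(a − bP). |E| = 1 ⇒ bP = a − bP ⇒ P = a/(2b).
P = 985/(2·13.3) ≈ 37.03.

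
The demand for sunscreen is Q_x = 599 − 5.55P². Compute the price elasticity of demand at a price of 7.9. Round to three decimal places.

-2.742

At P = 7.9, Q_x = 252.6245.
dQ_x/dP = −2·5.55·P = −87.69.
Point elasticity E = (dQ_x/dP)·(P/Q_x) = -87.69 × 7.9/252.6245 ≈ -2.742.
|E| > 1, so demand is elastic at this price.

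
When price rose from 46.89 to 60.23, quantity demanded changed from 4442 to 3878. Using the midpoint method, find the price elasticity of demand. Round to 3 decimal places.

-0.544

%Δq = (3878 − 4442)/[(4442 + 3878)/2] = -564/4160 ≈ -0.1356.
%Δp = (60.23 − 46.89)/[(46.89 + 60.23)/2] = 13.34/53.56 ≈ 0.2491.
Arc elasticity E = %Δq/%Δp ≈ -0.1356/0.2491 ≈ -0.544.
|E| < 1: demand is inelastic over this range.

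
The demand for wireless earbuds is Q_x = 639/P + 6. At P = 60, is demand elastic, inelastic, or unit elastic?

inelastic

At P = 60, Q_x = 16.65.
dQ_x/dP = −639/P² = −0.1775.
Point elasticity E = (dQ_x/dP)·(P/Q_x) = -0.1775 × 60/16.65 ≈ -0.640.
|E| ≈ 0.640 < 1, so demand is inelastic.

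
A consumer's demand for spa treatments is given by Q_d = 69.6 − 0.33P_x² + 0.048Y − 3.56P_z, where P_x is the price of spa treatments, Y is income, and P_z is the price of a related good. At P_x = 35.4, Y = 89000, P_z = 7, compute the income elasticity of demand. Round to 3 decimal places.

Evaluating quantity at (P_x, Y, P_z) gives Q_d = 69.6 − 0.33(35.4)² + 0.048(89000) − 3.56(7) = 69.6 − 413.5428 + 4272 − 24.92 = 3903.1372.
∂Q_d/∂Y = +0.048, so E_I = 0.048·(89000/3903.1372) ≈ 1.095.
E_I > 1: normal good (luxury).

1.095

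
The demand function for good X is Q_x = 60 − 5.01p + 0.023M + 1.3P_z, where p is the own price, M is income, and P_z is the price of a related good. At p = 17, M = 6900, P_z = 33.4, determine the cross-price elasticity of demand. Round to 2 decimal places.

Q_x = 60 − 5.01(17) + 0.023(6900) + 1.3(33.4) = 60 − 85.17 + 158.7 + 43.42 = 176.95.
∂Q_x/∂P_z = +1.3, so E_xy = 1.3·(33.4/176.95) ≈ 0.25.
E_xy > 0: the goods are substitutes.

0.25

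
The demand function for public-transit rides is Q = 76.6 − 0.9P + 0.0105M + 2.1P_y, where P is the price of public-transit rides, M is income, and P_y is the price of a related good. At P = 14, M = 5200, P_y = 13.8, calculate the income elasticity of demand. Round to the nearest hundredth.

At the given point, Q = 76.6 − 0.9(14) + 0.0105(5200) + 2.1(13.8) = 76.6 − 12.6 + 54.6 + 28.98 = 147.58.
∂Q/∂M = +0.0105, so E_I = 0.0105·(5200/147.58) ≈ 0.37.
E_I ∈ (0,1): normal good (necessity).

0.37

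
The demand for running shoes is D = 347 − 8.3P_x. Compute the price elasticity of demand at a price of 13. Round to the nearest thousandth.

At P_x = 13, D = 239.1.
dD/dP_x = −8.3.
Point elasticity E = (dD/dP_x)·(P_x/D) = -8.3 × 13/239.1 ≈ -0.451.
|E| < 1, so demand is inelastic at this price.

-0.451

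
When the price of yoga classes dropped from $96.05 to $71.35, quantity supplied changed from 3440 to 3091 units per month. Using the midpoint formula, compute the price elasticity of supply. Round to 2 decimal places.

%Δq = (3091 − 3440)/[(3440 + 3091)/2] = -349/3265.5 ≈ -0.1069.
%Δp = (71.35 − 96.05)/[(96.05 + 71.35)/2] = -24.7/83.7 ≈ -0.2951.
Arc elasticity E = %Δq/%Δp ≈ -0.1069/-0.2951 ≈ 0.36.
|E| < 1: supply is inelastic over this range.

0.36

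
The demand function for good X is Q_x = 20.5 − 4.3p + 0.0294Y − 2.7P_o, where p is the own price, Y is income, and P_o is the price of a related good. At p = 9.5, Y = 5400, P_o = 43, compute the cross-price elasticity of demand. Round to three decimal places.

Q_x = 20.5 − 4.3(9.5) + 0.0294(5400) − 2.7(43) = 20.5 − 40.85 + 158.76 − 116.1 = 22.31.
∂Q_x/∂P_o = −2.7, so E_xy = -2.7·(43/22.31) ≈ -5.204.
E_xy < 0: the goods are complements.

-5.204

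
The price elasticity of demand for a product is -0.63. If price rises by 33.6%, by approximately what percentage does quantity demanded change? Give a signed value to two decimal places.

%ΔQ ≈ E × %ΔP = (-0.63) × (33.6%) ≈ -21.17%.

-21.17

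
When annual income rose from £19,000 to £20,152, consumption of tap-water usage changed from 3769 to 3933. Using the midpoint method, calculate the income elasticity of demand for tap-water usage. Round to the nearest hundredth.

0.72

%ΔQ = (3933 − 3769)/[(3769+3933)/2] = 164/3851 ≈ 0.0426.
%ΔY = (20,152 − 19,000)/[(19,000+20,152)/2] = 1152/19576 ≈ 0.0588.
E_I = %ΔQ/%ΔY ≈ 0.72.
E_I ∈ (0,1): normal good (necessity).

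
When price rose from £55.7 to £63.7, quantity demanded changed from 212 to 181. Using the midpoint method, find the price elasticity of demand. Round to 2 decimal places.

-1.18

%Δq = (181 − 212)/[(212 + 181)/2] = -31/196.5 ≈ -0.1578.
%ΔP = (63.7 − 55.7)/[(55.7 + 63.7)/2] = 8/59.7 ≈ 0.1340.
Arc elasticity E = %Δq/%ΔP ≈ -0.1578/0.1340 ≈ -1.18.
|E| > 1: demand is elastic over this range.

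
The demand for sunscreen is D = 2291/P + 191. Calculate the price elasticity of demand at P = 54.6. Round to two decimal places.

-0.18

At P = 54.6, D = 232.9597.
dD/dP = −2291/P² = −0.7685.
Point elasticity E = (dD/dP)·(P/D) = -0.7685 × 54.6/232.9597 ≈ -0.18.
|E| < 1, so demand is inelastic at this price.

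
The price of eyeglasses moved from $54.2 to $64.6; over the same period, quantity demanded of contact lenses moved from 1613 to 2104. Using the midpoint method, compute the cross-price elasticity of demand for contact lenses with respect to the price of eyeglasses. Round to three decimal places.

1.509

%ΔQ_x = (2104 − 1613)/[(1613+2104)/2] = 491/1858.5 ≈ 0.2642.
%ΔP_y = (64.6 − 54.2)/[(54.2+64.6)/2] ≈ 0.1751.
E_xy = 0.2642/0.1751 ≈ 1.509.
E_xy > 0, so contact lenses and eyeglasses are substitutes.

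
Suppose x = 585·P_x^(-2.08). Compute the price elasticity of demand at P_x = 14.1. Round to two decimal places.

-2.08

For a Cobb–Douglas (constant-elasticity) form x = A·P_x^α·…, the elasticity with respect to P_x equals the exponent α at every point.
Here the exponent on P_x is -2.08, so the price elasticity of demand is -2.08.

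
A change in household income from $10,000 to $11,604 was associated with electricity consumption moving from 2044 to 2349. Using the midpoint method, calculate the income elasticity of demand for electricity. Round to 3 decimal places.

%ΔQ = (2349 − 2044)/[(2044+2349)/2] = 305/2196.5 ≈ 0.1389.
%ΔI = (11,604 − 10,000)/[(10,000+11,604)/2] = 1604/10802 ≈ 0.1485.
E_I = %ΔQ/%ΔI ≈ 0.935.
E_I ∈ (0,1): normal good (necessity).

0.935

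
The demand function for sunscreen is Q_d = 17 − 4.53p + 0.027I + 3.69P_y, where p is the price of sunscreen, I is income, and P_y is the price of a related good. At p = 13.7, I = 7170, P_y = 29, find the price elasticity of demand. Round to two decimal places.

-0.24

Q_d = 17 − 4.53(13.7) + 0.027(7170) + 3.69(29) = 17 − 62.061 + 193.59 + 107.01 = 255.539.
∂Q_d/∂p = −4.53, so E_p = (−4.53)·(13.7/255.539) ≈ -0.24.
|E_p| < 1: demand is inelastic.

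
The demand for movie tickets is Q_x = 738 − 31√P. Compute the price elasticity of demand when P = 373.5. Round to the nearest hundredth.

-2.16

At P = 373.5, Q_x = 138.8894.
dQ_x/dP = −31/(2√P) = −31/(2·19.3261).
Point elasticity E = (dQ_x/dP)·(P/Q_x) = -0.802 × 373.5/138.8894 ≈ -2.16.
|E| > 1, so demand is elastic at this price.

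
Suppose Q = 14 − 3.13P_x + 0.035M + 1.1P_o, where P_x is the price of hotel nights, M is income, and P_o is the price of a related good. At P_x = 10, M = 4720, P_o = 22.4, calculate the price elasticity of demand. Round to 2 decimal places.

-0.18

At the given point, Q = 14 − 3.13(10) + 0.035(4720) + 1.1(22.4) = 14 − 31.3 + 165.2 + 24.64 = 172.54.
∂Q/∂P_x = −3.13, so E_p = (−3.13)·(10/172.54) ≈ -0.18.
|E_p| < 1: demand is inelastic.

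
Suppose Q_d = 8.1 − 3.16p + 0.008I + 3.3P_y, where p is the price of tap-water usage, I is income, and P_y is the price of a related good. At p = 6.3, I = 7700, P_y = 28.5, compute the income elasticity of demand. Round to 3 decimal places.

0.428

At the given point, Q_d = 8.1 − 3.16(6.3) + 0.008(7700) + 3.3(28.5) = 8.1 − 19.908 + 61.6 + 94.05 = 143.842.
∂Q_d/∂I = +0.008, so E_I = 0.008·(7700/143.842) ≈ 0.428.
E_I ∈ (0,1): normal good (necessity).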